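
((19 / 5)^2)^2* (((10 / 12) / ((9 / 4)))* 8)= 2085136 / 3375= 617.82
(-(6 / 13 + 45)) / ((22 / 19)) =-11229 / 286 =-39.26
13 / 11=1.18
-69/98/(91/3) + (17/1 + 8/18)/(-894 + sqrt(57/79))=-1472886731/34474214502- 157 * sqrt(4503)/568256283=-0.04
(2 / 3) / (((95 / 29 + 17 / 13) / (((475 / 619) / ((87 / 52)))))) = 80275 / 1203336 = 0.07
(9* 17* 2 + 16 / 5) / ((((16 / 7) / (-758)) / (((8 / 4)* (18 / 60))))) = -6152307 / 100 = -61523.07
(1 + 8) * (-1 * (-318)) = 2862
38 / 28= 19 / 14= 1.36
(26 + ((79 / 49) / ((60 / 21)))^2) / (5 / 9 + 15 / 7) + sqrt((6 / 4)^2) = 11.25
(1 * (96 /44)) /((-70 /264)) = -288 /35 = -8.23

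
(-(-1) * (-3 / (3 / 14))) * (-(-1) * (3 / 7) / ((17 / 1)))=-6 / 17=-0.35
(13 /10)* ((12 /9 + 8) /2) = 91 /15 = 6.07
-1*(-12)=12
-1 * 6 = -6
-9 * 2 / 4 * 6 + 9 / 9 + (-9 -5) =-40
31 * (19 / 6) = 589 / 6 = 98.17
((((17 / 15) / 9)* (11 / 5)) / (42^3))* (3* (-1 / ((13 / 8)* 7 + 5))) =-187 / 272967975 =-0.00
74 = 74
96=96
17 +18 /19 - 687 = -12712 /19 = -669.05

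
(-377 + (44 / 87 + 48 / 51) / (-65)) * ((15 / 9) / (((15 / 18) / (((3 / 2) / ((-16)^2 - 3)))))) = -7249007 / 1621477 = -4.47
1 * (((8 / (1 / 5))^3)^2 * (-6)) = -24576000000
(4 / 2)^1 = 2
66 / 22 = 3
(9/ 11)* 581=5229/ 11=475.36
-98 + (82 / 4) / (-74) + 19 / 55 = -797163 / 8140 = -97.93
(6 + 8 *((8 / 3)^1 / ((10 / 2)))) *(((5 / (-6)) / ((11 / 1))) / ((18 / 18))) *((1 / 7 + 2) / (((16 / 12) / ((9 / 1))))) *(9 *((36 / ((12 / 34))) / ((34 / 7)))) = -8505 / 4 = -2126.25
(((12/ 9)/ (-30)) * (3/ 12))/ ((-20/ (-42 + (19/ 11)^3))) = -49043/ 2395800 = -0.02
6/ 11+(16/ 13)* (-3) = -450/ 143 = -3.15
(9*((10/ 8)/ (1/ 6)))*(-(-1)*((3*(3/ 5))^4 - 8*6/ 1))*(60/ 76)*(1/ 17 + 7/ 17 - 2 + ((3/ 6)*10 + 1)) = -3797118/ 425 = -8934.40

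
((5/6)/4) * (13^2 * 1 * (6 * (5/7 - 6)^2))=1156805/196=5902.07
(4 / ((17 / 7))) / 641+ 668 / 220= 1821339 / 599335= 3.04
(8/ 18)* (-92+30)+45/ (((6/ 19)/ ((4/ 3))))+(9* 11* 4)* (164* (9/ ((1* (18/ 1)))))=293710/ 9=32634.44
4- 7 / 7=3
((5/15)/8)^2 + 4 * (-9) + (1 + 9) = -14975/576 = -26.00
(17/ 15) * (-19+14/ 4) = -527/ 30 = -17.57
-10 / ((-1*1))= 10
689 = 689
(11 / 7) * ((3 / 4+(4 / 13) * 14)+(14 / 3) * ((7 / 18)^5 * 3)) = 700138835 / 85975344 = 8.14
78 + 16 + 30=124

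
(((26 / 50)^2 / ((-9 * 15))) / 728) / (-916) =13 / 4328100000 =0.00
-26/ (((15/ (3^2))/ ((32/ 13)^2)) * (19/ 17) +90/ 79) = -107268096/ 5968505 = -17.97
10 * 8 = 80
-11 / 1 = -11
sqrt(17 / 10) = sqrt(170) / 10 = 1.30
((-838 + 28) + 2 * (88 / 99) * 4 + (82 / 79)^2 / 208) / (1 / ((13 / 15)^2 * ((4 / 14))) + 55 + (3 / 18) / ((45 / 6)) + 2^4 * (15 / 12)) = -152428451695 / 15127722166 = -10.08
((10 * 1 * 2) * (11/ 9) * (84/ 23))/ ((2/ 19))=58520/ 69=848.12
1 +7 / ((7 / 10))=11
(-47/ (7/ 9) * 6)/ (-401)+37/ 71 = 284057/ 199297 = 1.43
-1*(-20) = 20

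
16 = 16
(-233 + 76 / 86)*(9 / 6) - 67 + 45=-31835 / 86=-370.17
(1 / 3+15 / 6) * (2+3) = 85 / 6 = 14.17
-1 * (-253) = 253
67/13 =5.15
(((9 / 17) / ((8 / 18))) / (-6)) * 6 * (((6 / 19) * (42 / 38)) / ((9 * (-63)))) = 9 / 12274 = 0.00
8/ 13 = 0.62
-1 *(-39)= 39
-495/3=-165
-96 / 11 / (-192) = 1 / 22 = 0.05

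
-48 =-48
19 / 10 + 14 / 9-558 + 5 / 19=-947821 / 1710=-554.28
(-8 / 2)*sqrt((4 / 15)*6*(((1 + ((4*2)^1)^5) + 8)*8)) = -32*sqrt(163885) / 5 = -2590.89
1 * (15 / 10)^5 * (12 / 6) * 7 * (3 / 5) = 63.79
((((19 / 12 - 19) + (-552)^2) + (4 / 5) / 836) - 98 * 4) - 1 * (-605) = 3823440787 / 12540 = 304899.58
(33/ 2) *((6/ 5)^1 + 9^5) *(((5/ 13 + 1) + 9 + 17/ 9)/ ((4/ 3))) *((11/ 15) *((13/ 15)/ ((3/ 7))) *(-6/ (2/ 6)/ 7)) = -4275136063/ 125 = -34201088.50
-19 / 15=-1.27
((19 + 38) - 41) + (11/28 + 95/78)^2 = 18.59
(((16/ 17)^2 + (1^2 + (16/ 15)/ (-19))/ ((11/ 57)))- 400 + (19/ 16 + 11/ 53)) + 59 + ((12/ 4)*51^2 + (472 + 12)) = 107200484153/ 13478960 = 7953.17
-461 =-461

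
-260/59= -4.41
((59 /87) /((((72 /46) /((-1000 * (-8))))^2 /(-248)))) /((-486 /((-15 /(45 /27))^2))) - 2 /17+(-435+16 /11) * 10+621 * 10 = 2894890082301038 /3953367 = 732259383.53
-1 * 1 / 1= -1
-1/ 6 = -0.17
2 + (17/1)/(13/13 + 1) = 10.50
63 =63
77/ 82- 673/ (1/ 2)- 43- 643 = -166547/ 82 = -2031.06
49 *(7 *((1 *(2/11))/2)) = 343/11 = 31.18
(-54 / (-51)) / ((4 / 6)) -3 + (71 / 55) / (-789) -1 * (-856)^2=-540551380927 / 737715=-732737.41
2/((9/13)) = 26/9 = 2.89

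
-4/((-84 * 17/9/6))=18/119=0.15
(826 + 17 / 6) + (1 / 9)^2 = 134273 / 162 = 828.85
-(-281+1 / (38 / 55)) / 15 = 3541 / 190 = 18.64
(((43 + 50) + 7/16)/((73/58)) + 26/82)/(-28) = -255021/95776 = -2.66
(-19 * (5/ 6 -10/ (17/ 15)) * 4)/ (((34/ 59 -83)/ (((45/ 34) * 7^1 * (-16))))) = 511624400/ 468469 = 1092.12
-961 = -961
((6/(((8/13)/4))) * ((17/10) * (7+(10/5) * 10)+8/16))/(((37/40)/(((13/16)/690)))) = 9802/4255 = 2.30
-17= -17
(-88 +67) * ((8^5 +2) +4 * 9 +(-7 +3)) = -688842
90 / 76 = 45 / 38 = 1.18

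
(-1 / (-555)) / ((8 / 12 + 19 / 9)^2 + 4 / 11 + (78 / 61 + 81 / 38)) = 688446 / 4390167845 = 0.00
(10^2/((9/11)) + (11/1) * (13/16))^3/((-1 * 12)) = -6737347390103/35831808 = -188027.00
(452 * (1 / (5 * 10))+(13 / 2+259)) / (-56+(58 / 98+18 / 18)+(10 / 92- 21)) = -15470329 / 4243125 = -3.65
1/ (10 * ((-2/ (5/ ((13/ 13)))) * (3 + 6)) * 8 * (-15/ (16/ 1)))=1/ 270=0.00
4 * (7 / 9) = 3.11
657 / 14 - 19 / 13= 8275 / 182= 45.47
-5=-5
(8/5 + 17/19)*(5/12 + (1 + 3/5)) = 9559/1900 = 5.03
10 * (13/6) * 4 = 260/3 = 86.67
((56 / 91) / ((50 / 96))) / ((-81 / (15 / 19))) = -128 / 11115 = -0.01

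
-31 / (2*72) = -31 / 144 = -0.22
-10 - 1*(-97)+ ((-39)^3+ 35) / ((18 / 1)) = -28859 / 9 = -3206.56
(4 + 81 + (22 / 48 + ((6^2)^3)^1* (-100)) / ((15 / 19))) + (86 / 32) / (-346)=-1472218093307 / 249120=-5909674.43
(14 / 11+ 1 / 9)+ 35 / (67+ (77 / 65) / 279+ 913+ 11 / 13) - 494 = -867426576443 / 1760984478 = -492.58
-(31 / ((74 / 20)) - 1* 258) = 9236 / 37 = 249.62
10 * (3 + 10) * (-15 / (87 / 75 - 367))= 24375 / 4573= 5.33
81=81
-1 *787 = -787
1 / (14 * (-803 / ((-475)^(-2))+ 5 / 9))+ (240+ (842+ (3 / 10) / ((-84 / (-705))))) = 49515368020337 / 45656572360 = 1084.52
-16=-16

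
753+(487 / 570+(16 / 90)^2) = 58011527 / 76950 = 753.89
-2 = -2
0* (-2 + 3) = 0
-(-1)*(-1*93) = -93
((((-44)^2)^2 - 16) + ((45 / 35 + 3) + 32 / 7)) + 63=3748151.86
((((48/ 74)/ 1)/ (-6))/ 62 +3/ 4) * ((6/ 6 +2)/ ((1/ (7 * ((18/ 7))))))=92691/ 2294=40.41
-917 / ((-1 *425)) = 917 / 425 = 2.16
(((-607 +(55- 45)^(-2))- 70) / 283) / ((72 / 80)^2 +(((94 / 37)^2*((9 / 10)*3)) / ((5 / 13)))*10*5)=-0.00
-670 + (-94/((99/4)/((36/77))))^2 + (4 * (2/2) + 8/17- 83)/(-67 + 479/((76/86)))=-4449763181476/6671186291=-667.01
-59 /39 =-1.51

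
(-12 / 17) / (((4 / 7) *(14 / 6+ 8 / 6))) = -0.34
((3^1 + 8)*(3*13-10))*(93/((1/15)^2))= 6675075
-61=-61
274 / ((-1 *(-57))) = 274 / 57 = 4.81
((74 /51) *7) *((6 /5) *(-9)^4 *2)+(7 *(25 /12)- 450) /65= 2120636327 /13260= 159927.32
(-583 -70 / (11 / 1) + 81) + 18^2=-2028 / 11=-184.36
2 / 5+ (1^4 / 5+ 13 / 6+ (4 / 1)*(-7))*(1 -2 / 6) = -751 / 45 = -16.69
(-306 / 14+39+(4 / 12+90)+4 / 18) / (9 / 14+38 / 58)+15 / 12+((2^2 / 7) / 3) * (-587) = -3663907 / 132804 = -27.59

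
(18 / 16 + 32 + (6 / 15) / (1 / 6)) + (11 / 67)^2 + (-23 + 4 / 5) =2397477 / 179560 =13.35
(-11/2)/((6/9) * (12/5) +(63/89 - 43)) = 4895/36216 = 0.14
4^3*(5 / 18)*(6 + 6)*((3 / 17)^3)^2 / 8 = 19440 / 24137569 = 0.00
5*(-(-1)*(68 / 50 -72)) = -1766 / 5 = -353.20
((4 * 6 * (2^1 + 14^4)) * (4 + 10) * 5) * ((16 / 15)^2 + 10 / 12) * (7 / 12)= 1113174356 / 15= 74211623.73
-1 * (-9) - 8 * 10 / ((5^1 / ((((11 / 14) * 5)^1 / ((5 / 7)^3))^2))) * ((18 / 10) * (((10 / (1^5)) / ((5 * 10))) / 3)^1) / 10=-1040001 / 78125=-13.31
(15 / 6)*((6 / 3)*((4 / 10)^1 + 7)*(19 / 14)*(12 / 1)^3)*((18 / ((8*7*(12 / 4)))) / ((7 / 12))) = 15937.40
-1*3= -3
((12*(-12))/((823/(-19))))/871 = 0.00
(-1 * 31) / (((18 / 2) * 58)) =-31 / 522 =-0.06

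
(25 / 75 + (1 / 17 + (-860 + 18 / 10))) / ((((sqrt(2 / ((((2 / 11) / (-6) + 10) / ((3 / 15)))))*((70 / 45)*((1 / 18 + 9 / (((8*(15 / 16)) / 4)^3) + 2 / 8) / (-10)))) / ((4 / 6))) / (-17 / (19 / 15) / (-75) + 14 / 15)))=6934089700*sqrt(108570) / 187005049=12217.74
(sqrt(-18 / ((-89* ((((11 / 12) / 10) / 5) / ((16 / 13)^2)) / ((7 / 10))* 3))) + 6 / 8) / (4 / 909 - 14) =-43632* sqrt(68530) / 80956447 - 2727 / 50888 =-0.19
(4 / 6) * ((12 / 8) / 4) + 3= 13 / 4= 3.25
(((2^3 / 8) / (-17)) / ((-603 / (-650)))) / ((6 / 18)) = -650 / 3417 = -0.19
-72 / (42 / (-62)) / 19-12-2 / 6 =-2689 / 399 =-6.74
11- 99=-88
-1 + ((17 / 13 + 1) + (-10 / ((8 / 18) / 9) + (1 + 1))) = -5179 / 26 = -199.19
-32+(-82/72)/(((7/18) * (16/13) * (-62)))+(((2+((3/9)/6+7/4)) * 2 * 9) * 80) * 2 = 151768597/13888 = 10928.04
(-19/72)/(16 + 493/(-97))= -1843/76248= -0.02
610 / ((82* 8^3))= 305 / 20992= 0.01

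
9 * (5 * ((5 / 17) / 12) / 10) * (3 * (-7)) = -315 / 136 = -2.32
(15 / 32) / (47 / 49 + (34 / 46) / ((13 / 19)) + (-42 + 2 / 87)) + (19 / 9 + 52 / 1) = 793145344933 / 14660896896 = 54.10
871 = 871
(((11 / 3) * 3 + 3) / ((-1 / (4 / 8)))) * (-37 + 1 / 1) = 252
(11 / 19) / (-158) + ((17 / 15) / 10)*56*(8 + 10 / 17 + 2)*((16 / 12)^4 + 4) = 39001687 / 81054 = 481.18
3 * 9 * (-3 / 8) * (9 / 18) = -81 / 16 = -5.06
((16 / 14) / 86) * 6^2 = 144 / 301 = 0.48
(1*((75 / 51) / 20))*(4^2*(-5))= -100 / 17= -5.88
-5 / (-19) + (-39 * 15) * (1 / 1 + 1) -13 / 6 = -1171.90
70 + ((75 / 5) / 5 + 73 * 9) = 730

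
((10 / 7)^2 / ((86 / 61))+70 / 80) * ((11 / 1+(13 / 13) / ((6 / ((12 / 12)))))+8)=4502135 / 101136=44.52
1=1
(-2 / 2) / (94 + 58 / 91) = -91 / 8612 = -0.01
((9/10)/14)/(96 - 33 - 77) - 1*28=-54889/1960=-28.00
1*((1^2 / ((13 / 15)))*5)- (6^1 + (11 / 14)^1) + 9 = 1453 / 182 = 7.98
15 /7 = 2.14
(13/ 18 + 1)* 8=124/ 9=13.78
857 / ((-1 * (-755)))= 857 / 755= 1.14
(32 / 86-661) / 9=-9469 / 129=-73.40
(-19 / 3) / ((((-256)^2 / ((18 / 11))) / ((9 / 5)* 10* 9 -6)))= -2223 / 90112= -0.02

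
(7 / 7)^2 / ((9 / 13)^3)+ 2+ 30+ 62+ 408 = 368155 / 729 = 505.01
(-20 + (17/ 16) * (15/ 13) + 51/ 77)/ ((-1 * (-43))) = -290077/ 688688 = -0.42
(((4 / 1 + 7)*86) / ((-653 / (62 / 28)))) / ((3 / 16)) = -234608 / 13713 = -17.11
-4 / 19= -0.21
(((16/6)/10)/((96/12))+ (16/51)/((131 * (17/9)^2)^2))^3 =0.00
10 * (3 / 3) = 10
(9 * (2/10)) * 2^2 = 36/5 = 7.20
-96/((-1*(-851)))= -96/851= -0.11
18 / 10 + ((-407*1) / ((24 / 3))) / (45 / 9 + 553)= 38141 / 22320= 1.71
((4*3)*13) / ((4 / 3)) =117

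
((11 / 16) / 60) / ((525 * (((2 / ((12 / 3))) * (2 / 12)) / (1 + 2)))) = 11 / 14000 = 0.00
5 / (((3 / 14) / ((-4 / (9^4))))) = -280 / 19683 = -0.01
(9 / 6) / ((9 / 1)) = 0.17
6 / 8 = 3 / 4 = 0.75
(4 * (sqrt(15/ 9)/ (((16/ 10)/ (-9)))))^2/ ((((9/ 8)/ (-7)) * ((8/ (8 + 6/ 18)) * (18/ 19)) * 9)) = -415625/ 648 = -641.40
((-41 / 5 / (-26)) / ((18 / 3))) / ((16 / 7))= 0.02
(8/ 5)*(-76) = -608/ 5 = -121.60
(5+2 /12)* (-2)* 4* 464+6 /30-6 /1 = -287767 /15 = -19184.47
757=757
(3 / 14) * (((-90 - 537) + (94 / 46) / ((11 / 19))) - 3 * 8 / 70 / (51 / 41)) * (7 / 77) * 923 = -129998460969 / 11591195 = -11215.28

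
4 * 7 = 28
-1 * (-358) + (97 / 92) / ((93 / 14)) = 1532203 / 4278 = 358.16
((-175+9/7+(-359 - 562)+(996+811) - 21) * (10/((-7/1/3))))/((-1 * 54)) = 8065/147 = 54.86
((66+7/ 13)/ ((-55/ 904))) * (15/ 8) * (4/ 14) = -585.88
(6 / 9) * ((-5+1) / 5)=-8 / 15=-0.53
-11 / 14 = -0.79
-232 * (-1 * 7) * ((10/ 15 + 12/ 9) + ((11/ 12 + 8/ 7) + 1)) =24650/ 3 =8216.67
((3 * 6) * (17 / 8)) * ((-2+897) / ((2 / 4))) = 136935 / 2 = 68467.50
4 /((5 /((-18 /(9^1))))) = -1.60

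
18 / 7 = 2.57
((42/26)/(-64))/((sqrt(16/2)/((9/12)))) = -0.01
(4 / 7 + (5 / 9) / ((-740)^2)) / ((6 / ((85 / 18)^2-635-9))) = -794187442337 / 13413133440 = -59.21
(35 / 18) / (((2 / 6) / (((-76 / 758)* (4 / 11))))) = -2660 / 12507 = -0.21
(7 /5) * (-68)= -476 /5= -95.20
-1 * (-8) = 8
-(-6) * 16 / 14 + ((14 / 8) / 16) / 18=55345 / 8064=6.86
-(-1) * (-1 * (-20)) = 20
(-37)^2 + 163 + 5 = 1537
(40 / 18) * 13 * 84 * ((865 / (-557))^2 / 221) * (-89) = -37291534000 / 15822699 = -2356.84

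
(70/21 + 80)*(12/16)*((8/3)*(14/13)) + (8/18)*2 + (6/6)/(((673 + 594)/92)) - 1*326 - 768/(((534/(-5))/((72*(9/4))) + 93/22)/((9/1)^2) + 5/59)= -127334863912742/20845516419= -6108.50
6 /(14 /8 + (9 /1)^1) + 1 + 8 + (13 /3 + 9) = 2953 /129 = 22.89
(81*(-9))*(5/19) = -3645/19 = -191.84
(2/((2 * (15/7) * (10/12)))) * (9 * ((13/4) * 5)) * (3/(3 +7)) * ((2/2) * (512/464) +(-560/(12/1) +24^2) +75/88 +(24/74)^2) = 912296719971/69873760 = 13056.36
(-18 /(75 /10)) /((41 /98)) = -1176 /205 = -5.74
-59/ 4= -14.75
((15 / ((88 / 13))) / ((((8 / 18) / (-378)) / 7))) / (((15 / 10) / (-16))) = 1547910 / 11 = 140719.09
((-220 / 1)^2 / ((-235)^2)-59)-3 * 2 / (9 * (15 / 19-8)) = -52686403 / 907899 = -58.03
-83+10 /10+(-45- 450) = -577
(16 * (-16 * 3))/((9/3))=-256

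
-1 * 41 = -41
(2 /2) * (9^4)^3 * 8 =2259436291848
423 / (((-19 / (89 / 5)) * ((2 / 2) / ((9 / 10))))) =-338823 / 950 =-356.66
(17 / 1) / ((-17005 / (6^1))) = -0.01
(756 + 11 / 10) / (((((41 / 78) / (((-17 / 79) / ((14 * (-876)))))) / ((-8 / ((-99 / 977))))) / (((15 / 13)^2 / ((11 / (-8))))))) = -1.93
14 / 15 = 0.93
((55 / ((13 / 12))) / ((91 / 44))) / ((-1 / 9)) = -261360 / 1183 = -220.93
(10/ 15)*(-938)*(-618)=386456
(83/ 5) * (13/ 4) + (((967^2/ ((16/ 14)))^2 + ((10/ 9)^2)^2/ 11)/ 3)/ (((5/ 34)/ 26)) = 683371673665517711147/ 17321040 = 39453270338589.24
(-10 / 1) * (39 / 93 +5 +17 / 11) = -23750 / 341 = -69.65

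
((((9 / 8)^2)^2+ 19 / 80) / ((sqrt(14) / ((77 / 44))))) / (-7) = -0.12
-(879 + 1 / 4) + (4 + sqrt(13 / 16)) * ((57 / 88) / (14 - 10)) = -77317 / 88 + 57 * sqrt(13) / 1408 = -878.46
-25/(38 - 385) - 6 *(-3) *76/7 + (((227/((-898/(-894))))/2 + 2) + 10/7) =680380903/2181242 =311.92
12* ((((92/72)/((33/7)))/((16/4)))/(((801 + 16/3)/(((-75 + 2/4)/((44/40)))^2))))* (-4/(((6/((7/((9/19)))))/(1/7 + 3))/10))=-33956429500/23708619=-1432.24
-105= -105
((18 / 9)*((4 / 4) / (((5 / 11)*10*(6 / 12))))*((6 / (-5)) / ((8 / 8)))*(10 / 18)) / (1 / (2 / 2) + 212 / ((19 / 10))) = -836 / 160425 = -0.01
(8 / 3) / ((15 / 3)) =8 / 15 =0.53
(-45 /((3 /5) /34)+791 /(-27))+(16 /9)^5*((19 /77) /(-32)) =-11728097351 /4546773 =-2579.43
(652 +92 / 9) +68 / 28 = 41873 / 63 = 664.65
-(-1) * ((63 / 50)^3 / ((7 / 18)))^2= 103355177121 / 3906250000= 26.46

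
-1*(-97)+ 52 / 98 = 4779 / 49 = 97.53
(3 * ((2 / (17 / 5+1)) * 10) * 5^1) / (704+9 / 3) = 750 / 7777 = 0.10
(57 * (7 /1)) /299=399 /299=1.33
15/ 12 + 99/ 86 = 413/ 172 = 2.40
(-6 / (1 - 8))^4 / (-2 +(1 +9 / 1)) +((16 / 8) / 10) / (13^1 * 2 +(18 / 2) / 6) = 49352 / 660275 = 0.07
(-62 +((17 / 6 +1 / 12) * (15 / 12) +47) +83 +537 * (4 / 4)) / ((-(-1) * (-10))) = -5843 / 96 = -60.86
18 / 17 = 1.06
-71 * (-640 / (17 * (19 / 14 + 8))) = 636160 / 2227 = 285.66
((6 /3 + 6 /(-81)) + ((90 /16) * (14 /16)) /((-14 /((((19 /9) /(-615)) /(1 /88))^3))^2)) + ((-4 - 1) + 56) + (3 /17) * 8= 4131821281756986207368453 /76039665706268773621875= 54.34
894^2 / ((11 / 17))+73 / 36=489133235 / 396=1235184.94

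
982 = 982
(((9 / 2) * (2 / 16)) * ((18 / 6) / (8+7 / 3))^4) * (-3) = -177147 / 14776336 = -0.01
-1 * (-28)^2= -784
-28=-28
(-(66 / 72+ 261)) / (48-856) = 3143 / 9696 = 0.32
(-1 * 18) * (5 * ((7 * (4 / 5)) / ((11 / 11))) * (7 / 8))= -441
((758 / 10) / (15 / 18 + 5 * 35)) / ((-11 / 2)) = -4548 / 58025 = -0.08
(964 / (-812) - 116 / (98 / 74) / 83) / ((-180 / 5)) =88163 / 1415316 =0.06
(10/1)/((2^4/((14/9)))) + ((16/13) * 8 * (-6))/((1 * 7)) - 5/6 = -8.30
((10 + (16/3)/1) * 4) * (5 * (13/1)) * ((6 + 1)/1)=83720/3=27906.67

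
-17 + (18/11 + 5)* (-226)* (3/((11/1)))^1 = -51551/121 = -426.04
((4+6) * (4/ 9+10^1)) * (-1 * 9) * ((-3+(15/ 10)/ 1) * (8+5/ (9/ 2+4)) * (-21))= -4323060/ 17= -254297.65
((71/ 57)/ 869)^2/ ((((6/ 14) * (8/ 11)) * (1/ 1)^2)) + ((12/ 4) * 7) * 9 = 1011741676351/ 5353130376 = 189.00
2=2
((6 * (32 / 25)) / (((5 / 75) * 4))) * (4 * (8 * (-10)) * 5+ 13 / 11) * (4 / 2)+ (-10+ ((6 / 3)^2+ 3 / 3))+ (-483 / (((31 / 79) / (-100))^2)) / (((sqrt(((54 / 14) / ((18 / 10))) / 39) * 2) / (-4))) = 267543339.13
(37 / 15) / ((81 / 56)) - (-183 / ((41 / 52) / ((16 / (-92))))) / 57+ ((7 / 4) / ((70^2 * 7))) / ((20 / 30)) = 1.00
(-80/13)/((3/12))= -320/13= -24.62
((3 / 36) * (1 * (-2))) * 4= -2 / 3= -0.67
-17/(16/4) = -17/4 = -4.25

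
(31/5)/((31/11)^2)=121/155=0.78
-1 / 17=-0.06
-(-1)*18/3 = 6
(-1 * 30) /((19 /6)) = -180 /19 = -9.47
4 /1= 4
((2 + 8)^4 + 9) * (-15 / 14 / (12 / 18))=-450405 / 28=-16085.89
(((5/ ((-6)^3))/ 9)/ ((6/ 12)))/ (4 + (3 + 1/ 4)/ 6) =-10/ 8829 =-0.00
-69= -69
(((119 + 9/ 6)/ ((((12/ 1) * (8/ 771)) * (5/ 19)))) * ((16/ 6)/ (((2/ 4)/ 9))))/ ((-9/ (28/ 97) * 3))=-1887.20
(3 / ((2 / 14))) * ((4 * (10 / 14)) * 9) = 540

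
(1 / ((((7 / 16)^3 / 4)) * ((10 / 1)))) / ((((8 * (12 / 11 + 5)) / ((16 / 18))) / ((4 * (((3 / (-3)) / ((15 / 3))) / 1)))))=-360448 / 5170725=-0.07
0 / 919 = 0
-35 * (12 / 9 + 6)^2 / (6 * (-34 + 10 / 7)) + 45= 168155 / 3078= 54.63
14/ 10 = 1.40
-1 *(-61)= 61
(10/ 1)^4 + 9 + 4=10013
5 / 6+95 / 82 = 245 / 123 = 1.99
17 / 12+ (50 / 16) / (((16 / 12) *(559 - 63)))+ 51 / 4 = 14.17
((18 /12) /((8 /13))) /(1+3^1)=39 /64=0.61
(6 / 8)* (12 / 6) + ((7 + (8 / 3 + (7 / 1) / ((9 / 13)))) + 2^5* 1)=959 / 18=53.28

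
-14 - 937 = -951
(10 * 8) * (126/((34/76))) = 383040/17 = 22531.76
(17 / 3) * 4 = 68 / 3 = 22.67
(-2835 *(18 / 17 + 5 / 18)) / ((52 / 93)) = -11981655 / 1768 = -6776.95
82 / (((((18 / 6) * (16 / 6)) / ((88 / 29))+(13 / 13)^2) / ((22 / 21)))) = 4961 / 210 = 23.62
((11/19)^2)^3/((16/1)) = 1771561/752734096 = 0.00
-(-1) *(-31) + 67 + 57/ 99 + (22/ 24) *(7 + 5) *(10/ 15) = 483/ 11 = 43.91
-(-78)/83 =78/83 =0.94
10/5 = 2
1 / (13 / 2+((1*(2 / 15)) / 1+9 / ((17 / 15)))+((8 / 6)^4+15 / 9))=13770 / 267161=0.05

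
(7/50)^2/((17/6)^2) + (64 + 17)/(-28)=-14618277/5057500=-2.89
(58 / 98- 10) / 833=-461 / 40817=-0.01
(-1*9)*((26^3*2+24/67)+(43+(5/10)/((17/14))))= -360791838/1139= -316761.93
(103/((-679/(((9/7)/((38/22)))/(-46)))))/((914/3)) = 30591/3796867508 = 0.00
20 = 20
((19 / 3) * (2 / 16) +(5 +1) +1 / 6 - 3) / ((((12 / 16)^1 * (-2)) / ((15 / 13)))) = -475 / 156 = -3.04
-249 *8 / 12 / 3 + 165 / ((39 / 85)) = 11867 / 39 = 304.28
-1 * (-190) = 190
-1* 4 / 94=-2 / 47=-0.04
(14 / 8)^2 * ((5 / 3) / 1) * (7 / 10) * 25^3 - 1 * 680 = 5294095 / 96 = 55146.82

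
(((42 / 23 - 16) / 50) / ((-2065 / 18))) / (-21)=-978 / 8311625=-0.00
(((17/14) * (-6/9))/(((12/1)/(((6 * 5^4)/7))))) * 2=-10625/147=-72.28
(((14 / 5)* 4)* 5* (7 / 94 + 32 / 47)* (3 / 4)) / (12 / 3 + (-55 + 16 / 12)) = -4473 / 7003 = -0.64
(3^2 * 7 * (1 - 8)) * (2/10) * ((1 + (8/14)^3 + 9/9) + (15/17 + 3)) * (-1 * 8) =2547936/595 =4282.25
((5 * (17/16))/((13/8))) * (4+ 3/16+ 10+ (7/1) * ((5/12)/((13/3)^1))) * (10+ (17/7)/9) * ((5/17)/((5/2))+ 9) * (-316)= -122442469325/85176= -1437523.12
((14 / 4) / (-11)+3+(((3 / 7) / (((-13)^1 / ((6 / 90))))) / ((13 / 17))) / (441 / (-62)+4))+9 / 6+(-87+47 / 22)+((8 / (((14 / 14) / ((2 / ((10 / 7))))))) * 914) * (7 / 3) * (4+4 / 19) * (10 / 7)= 205563023097191 / 1431560130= 143593.71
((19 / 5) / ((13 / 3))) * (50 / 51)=190 / 221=0.86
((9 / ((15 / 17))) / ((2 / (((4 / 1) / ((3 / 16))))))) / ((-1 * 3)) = -544 / 15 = -36.27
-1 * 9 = -9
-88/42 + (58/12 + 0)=115/42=2.74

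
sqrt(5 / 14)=sqrt(70) / 14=0.60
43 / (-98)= -43 / 98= -0.44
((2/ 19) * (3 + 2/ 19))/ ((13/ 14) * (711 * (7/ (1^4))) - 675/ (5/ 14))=236/ 1972143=0.00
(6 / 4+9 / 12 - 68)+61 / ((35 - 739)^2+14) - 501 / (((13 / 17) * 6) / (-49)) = 5284.67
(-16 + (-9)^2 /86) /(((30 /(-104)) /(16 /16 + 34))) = 235690 /129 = 1827.05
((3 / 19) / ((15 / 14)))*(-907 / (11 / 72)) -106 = -1025026 / 1045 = -980.89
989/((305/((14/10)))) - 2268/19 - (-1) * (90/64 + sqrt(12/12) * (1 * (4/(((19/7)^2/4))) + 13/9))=-17409922111/158551200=-109.81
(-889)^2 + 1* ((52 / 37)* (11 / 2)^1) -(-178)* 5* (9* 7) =31316753 / 37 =846398.73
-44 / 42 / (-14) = 11 / 147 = 0.07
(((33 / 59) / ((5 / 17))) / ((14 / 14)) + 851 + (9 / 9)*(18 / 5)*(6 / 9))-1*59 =234909 / 295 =796.30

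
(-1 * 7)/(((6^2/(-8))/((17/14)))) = 17/9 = 1.89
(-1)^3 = -1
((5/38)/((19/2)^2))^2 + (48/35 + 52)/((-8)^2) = 21970482427/26345693360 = 0.83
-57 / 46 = -1.24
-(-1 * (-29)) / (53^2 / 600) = -17400 / 2809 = -6.19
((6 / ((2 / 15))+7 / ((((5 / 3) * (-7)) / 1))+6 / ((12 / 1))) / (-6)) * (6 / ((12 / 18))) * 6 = -4041 / 10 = -404.10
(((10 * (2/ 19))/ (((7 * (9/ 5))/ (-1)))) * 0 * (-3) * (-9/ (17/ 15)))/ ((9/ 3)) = 0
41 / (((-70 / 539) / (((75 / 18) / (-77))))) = 17.08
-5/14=-0.36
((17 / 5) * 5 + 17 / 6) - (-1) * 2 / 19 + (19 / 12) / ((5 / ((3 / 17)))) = 387493 / 19380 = 19.99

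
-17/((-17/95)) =95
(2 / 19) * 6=0.63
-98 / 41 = -2.39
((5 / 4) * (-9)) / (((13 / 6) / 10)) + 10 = -545 / 13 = -41.92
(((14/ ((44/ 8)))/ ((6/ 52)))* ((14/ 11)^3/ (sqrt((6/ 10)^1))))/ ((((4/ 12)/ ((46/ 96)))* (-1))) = -2871596* sqrt(15)/ 131769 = -84.40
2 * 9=18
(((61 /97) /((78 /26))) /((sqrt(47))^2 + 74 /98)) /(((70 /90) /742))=158417 /37830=4.19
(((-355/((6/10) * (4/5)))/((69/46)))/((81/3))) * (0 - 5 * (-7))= -310625/486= -639.15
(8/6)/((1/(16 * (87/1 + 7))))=6016/3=2005.33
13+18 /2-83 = -61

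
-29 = -29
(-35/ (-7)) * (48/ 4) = 60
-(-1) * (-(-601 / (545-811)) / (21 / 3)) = -601 / 1862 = -0.32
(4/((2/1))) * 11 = 22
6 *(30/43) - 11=-293/43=-6.81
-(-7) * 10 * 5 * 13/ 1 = 4550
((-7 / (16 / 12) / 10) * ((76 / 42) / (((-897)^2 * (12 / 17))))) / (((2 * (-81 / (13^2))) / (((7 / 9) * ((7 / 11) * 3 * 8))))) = 15827 / 763569180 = 0.00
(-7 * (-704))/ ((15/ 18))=5913.60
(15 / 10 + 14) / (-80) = -31 / 160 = -0.19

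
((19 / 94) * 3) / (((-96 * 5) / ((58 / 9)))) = -551 / 67680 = -0.01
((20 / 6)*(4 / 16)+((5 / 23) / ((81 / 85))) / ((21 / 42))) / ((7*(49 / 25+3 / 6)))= 120125 / 1604043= 0.07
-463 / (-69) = 463 / 69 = 6.71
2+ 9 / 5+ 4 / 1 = 39 / 5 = 7.80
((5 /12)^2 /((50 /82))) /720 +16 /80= 20777 /103680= 0.20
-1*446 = -446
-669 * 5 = -3345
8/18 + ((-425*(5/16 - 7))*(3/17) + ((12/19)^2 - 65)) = 22738105/51984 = 437.41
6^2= 36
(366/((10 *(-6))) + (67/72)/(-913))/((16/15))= -2005283/350592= -5.72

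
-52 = -52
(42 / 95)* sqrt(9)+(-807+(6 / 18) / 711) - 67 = -176834137 / 202635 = -872.67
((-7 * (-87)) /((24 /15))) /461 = 3045 /3688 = 0.83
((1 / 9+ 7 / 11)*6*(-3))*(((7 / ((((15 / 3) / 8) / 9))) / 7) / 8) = -1332 / 55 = -24.22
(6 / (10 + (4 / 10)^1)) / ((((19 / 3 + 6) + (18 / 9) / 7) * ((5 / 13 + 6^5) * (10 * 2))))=63 / 214317160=0.00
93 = 93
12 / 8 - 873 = -1743 / 2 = -871.50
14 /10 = 7 /5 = 1.40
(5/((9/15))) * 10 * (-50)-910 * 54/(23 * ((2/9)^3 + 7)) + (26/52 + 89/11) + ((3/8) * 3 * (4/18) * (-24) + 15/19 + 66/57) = -4466.87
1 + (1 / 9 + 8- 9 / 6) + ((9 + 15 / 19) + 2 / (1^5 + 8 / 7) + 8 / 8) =33061 / 1710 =19.33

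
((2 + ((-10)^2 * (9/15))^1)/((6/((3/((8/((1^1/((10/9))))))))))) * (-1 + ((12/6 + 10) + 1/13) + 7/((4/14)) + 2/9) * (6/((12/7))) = 1817809/4160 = 436.97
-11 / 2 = -5.50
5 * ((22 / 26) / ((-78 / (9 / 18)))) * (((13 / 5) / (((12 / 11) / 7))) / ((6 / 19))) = -16093 / 11232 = -1.43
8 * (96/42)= 128/7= 18.29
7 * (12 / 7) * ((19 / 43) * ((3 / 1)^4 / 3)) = 6156 / 43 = 143.16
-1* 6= -6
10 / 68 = 0.15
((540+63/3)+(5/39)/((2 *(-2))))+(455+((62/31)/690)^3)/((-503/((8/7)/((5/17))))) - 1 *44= 19301781110488553/37592106142500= 513.45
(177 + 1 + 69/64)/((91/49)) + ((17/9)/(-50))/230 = 96.43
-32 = -32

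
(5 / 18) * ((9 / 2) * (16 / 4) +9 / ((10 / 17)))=37 / 4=9.25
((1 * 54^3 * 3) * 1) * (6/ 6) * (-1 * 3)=-1417176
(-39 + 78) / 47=39 / 47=0.83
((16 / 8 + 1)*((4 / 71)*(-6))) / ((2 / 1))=-36 / 71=-0.51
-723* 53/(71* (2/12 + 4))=-229914/1775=-129.53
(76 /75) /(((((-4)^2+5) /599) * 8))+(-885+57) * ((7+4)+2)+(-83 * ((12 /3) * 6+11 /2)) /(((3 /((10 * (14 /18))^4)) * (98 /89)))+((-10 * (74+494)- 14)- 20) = -18799832750653 /6889050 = -2728944.16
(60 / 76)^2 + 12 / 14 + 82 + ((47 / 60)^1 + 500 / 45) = 43382207 / 454860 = 95.37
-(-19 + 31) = -12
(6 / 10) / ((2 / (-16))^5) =-98304 / 5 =-19660.80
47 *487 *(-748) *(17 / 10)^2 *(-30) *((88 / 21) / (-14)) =-444306693.78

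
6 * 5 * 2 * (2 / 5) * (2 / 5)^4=384 / 625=0.61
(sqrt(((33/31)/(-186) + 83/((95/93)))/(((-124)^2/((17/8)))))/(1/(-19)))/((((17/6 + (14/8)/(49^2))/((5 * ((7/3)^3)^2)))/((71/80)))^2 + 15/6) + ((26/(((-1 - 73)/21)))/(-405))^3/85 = 753571/10593156864375 - 8208832947066573409 * sqrt(23958319895)/1577747576031430965081800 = -0.81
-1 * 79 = -79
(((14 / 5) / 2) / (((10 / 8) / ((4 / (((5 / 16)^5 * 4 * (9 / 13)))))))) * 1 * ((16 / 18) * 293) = 894661820416 / 6328125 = 141378.66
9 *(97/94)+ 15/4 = 2451/188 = 13.04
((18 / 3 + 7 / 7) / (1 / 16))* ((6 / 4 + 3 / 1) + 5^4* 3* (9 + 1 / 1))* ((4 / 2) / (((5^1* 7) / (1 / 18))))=100024 / 15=6668.27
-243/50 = -4.86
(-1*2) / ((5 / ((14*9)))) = -252 / 5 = -50.40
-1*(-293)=293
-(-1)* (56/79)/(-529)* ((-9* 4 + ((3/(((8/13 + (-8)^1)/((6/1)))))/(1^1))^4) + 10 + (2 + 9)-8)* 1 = -5642791/342351872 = -0.02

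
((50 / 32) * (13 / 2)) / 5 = 65 / 32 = 2.03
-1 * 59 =-59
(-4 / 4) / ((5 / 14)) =-14 / 5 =-2.80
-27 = -27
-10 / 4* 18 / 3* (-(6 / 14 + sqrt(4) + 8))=1095 / 7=156.43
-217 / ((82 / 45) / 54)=-263655 / 41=-6430.61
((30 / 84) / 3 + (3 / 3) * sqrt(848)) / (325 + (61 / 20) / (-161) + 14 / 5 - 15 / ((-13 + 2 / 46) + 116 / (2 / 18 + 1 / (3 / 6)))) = 422050 / 1160789529 + 4726960 * sqrt(53) / 386929843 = 0.09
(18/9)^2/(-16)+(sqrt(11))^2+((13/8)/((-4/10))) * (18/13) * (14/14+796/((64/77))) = -688879/128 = -5381.87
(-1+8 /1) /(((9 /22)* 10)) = 77 /45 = 1.71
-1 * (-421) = 421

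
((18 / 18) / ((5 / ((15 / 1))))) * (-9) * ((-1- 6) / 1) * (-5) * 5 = -4725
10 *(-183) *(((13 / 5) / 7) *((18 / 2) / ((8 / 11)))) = -235521 / 28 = -8411.46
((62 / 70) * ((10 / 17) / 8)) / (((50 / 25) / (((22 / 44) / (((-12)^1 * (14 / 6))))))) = -31 / 53312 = -0.00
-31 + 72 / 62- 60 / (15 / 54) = -7621 / 31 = -245.84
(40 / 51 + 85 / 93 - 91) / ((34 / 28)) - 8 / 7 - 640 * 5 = -205365348 / 62713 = -3274.69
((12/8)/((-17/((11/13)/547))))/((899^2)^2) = -33/157924082567495374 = -0.00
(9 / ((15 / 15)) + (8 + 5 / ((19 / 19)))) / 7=22 / 7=3.14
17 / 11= 1.55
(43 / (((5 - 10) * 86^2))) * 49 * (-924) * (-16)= -181104 / 215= -842.34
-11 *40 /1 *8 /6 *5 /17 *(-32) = 281600 /51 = 5521.57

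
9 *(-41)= -369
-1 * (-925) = 925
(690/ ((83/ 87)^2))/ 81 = 193430/ 20667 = 9.36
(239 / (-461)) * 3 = -717 / 461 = -1.56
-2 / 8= -1 / 4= -0.25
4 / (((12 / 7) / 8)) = 56 / 3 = 18.67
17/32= 0.53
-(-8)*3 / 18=4 / 3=1.33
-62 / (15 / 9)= -186 / 5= -37.20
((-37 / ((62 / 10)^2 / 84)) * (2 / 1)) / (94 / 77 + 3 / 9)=-35897400 / 344999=-104.05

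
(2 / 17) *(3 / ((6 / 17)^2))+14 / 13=305 / 78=3.91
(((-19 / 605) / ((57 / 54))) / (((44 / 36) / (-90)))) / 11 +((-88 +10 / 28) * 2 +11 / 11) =-17841608 / 102487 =-174.09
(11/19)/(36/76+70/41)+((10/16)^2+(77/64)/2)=273501/217472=1.26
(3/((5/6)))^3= 5832/125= 46.66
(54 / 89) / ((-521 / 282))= -15228 / 46369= -0.33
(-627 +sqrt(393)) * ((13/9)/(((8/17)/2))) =-46189/12 +221 * sqrt(393)/36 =-3727.38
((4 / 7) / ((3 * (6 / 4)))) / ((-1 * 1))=-8 / 63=-0.13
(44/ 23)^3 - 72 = -790840/ 12167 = -65.00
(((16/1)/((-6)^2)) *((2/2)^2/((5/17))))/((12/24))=136/45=3.02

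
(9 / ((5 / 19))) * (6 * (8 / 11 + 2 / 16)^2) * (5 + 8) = 7502625 / 3872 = 1937.66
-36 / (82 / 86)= -37.76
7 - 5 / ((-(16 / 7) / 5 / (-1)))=-63 / 16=-3.94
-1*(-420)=420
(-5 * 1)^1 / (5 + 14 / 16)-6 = -322 / 47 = -6.85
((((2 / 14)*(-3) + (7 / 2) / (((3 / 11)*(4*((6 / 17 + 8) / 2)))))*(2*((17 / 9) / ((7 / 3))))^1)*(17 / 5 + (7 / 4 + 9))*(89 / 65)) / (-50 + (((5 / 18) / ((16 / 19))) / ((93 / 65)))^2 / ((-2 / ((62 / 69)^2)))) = -21405273703062048 / 100505493864741875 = -0.21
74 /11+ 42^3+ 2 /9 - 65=7328965 /99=74029.95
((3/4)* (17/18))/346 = 17/8304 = 0.00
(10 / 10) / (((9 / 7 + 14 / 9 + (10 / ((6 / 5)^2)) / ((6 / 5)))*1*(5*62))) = 378 / 1011065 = 0.00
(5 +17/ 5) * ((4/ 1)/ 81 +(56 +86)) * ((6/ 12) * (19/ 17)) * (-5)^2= 7651490/ 459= 16669.91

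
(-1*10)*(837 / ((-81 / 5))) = 1550 / 3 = 516.67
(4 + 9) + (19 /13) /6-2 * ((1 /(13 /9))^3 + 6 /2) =86737 /13182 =6.58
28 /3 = 9.33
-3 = -3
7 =7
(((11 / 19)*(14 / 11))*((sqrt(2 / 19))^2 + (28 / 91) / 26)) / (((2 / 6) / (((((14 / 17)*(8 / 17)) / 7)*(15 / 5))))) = 0.04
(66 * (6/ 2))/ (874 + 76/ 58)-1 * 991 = -12574901/ 12692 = -990.77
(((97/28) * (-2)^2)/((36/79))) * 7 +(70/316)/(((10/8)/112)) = 661825/2844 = 232.71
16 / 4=4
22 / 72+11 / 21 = 209 / 252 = 0.83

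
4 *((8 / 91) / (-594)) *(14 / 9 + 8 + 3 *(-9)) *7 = 2512 / 34749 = 0.07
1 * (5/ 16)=5/ 16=0.31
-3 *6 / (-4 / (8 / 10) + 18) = -18 / 13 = -1.38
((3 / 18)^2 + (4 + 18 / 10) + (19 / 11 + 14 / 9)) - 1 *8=733 / 660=1.11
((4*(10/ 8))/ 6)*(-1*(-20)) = 50/ 3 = 16.67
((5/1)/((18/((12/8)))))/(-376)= -5/4512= -0.00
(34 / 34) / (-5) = -1 / 5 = -0.20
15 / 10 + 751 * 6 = 9015 / 2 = 4507.50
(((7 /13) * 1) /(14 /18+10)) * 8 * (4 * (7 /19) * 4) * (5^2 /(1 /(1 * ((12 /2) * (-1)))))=-8467200 /23959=-353.40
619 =619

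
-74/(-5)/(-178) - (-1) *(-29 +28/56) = -25439/890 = -28.58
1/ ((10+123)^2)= 1/ 17689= 0.00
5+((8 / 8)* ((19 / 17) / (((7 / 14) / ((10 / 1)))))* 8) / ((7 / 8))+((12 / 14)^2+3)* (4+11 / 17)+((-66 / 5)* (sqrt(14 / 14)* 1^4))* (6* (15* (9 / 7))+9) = -5912232 / 4165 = -1419.50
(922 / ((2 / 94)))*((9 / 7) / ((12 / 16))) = 520008 / 7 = 74286.86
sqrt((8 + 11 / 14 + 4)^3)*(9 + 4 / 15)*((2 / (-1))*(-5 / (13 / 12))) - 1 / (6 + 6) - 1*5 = -61 / 12 + 49762*sqrt(2506) / 637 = 3905.57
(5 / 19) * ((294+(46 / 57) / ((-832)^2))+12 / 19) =29063024755 / 374839296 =77.53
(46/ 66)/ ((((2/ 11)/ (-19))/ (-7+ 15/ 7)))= 7429/ 21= 353.76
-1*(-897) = 897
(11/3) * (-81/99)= -3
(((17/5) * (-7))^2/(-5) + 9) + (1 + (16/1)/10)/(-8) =-104613/1000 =-104.61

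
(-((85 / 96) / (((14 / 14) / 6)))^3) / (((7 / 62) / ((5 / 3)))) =-95189375 / 43008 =-2213.29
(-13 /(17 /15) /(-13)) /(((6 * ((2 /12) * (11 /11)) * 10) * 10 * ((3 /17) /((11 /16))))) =11 /320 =0.03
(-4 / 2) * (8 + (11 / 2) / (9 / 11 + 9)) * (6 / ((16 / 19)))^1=-35131 / 288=-121.98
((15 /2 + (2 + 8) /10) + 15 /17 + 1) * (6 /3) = 353 /17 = 20.76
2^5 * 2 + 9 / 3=67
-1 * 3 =-3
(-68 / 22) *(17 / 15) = -578 / 165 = -3.50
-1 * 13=-13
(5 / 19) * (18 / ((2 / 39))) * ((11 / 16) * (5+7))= 57915 / 76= 762.04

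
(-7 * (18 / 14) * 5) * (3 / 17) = -135 / 17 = -7.94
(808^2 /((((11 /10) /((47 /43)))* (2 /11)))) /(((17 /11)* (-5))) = -337530688 /731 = -461738.29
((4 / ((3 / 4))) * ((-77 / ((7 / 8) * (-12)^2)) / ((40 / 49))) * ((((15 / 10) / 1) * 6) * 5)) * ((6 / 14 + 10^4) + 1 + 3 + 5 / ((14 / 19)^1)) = -3597363 / 2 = -1798681.50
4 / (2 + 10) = 1 / 3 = 0.33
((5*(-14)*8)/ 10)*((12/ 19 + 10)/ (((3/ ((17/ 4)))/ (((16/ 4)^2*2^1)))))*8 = -12307456/ 57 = -215920.28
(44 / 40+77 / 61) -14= -7099 / 610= -11.64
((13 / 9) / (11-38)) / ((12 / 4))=-13 / 729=-0.02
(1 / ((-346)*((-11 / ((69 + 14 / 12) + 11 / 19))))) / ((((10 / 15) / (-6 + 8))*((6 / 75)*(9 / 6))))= 201625 / 433884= 0.46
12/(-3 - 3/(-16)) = -64/15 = -4.27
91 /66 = 1.38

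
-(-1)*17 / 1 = 17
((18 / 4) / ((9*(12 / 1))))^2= 1 / 576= 0.00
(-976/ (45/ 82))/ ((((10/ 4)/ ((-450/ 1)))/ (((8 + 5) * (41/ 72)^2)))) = 109308706/ 81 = 1349490.20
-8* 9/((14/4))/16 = -9/7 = -1.29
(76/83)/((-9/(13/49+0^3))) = -988/36603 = -0.03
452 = 452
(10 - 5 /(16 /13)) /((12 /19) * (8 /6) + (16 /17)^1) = 30685 /9216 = 3.33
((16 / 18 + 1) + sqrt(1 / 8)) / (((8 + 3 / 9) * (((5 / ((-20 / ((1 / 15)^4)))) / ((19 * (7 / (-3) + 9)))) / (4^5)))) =-5953536000 - 787968000 * sqrt(2) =-7067891032.32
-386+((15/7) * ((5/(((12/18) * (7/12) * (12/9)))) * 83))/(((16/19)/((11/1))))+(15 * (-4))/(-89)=22017.53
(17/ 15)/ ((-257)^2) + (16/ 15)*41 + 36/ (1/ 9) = 364326301/ 990735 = 367.73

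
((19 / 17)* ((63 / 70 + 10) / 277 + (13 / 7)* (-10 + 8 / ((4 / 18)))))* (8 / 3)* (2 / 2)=1396348 / 9695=144.03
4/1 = 4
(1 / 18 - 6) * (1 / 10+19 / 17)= -2461 / 340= -7.24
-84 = -84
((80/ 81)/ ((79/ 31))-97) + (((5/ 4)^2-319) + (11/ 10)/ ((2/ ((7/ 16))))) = -847349057/ 2047680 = -413.81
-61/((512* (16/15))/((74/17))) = -33855/69632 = -0.49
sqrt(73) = 8.54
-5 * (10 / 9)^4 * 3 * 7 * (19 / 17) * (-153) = 6650000 / 243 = 27366.26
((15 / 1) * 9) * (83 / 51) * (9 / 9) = 3735 / 17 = 219.71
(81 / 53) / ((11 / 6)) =486 / 583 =0.83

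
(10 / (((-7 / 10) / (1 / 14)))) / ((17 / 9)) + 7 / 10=1331 / 8330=0.16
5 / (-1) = -5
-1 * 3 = -3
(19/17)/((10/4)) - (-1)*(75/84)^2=82917/66640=1.24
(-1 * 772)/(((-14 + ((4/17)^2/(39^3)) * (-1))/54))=357332673204/120002345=2977.71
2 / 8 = 1 / 4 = 0.25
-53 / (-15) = 53 / 15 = 3.53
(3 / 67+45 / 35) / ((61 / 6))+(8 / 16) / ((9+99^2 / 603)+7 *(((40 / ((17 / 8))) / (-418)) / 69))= 3575420435823 / 23730055699672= 0.15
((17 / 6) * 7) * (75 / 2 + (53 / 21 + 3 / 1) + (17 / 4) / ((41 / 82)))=9197 / 9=1021.89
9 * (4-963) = -8631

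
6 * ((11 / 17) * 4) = 264 / 17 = 15.53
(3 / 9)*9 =3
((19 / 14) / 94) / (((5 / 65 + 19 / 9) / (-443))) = -984789 / 336896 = -2.92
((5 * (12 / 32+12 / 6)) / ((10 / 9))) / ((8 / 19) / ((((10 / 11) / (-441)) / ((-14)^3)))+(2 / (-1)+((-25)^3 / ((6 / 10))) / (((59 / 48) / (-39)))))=958455 / 124362700384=0.00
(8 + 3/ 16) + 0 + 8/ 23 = 3141/ 368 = 8.54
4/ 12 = 1/ 3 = 0.33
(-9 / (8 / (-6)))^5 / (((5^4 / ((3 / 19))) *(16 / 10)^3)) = 43046721 / 49807360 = 0.86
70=70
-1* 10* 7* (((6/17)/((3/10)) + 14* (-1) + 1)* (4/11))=56280/187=300.96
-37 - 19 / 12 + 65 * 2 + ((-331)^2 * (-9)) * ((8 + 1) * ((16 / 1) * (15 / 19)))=-25558369237 / 228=-112098110.69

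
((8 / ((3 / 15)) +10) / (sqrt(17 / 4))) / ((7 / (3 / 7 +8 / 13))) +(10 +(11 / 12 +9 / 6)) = 16.03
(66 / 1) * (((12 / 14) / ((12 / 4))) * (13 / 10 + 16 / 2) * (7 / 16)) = 3069 / 40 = 76.72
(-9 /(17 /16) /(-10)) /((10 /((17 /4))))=0.36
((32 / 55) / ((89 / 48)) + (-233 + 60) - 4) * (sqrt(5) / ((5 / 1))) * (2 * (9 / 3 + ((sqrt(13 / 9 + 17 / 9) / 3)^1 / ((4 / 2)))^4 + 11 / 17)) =-52243592581 * sqrt(5) / 202212450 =-577.71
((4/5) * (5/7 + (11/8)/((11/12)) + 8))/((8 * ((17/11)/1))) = 1573/2380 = 0.66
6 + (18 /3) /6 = 7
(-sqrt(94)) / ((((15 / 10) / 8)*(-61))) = 16*sqrt(94) / 183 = 0.85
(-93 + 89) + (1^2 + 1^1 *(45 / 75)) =-12 / 5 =-2.40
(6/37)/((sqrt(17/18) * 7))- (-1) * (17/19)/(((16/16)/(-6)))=-102/19 + 18 * sqrt(34)/4403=-5.34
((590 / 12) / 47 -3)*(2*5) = -2755 / 141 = -19.54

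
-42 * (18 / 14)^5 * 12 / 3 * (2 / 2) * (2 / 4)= -708588 / 2401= -295.12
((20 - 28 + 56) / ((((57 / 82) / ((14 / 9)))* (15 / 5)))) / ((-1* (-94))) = 9184 / 24111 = 0.38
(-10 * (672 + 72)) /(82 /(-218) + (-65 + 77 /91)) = 10542480 /91439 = 115.30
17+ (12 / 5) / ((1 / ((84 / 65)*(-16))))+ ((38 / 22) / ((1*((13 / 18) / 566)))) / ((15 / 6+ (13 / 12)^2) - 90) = -2146724023 / 44440825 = -48.31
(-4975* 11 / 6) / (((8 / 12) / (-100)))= 1368125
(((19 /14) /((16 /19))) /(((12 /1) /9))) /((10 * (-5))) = -1083 /44800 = -0.02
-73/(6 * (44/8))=-73/33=-2.21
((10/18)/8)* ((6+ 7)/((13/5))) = 25/72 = 0.35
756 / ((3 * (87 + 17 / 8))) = 2.83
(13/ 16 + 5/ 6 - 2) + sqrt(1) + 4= 223/ 48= 4.65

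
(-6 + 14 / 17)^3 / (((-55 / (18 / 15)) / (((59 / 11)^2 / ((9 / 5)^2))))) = 3564544 / 132651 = 26.87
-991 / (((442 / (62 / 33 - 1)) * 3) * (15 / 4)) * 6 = -114956 / 109395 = -1.05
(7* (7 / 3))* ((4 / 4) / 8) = 49 / 24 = 2.04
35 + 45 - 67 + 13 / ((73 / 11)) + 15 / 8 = 9831 / 584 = 16.83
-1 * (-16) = 16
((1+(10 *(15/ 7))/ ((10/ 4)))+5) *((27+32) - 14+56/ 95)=441762/ 665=664.30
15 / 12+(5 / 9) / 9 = 425 / 324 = 1.31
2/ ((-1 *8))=-1/ 4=-0.25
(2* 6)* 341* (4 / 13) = 16368 / 13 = 1259.08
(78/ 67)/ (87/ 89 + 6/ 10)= 0.74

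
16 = 16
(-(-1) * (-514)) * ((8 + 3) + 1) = -6168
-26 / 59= -0.44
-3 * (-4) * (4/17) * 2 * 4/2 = 192/17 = 11.29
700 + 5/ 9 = 6305/ 9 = 700.56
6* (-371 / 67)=-2226 / 67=-33.22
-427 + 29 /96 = -40963 /96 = -426.70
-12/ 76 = -3/ 19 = -0.16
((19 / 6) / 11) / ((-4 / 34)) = -323 / 132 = -2.45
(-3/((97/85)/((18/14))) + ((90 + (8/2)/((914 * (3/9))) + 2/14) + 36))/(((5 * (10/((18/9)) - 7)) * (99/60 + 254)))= -10885076/226654177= -0.05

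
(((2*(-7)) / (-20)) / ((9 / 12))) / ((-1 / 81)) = -378 / 5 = -75.60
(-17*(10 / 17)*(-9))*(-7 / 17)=-630 / 17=-37.06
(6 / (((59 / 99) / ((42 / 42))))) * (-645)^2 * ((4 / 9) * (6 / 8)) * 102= 8402040900 / 59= 142407472.88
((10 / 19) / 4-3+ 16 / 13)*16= -6472 / 247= -26.20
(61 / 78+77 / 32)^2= 15832441 / 1557504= 10.17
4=4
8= 8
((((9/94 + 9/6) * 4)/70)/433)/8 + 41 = 23362963/569828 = 41.00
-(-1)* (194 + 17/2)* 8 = 1620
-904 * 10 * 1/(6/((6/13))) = -695.38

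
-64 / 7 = -9.14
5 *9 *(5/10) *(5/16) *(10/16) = 1125/256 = 4.39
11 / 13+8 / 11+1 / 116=26243 / 16588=1.58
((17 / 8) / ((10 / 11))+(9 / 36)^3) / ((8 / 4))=753 / 640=1.18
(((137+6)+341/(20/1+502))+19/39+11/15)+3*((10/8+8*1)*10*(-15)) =-68159029/16965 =-4017.63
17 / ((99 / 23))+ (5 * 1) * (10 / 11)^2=8801 / 1089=8.08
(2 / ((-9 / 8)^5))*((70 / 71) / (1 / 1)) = -4587520 / 4192479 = -1.09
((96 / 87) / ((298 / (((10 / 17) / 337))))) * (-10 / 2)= -800 / 24755009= -0.00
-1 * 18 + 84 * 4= 318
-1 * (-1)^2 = -1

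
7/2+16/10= 51/10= 5.10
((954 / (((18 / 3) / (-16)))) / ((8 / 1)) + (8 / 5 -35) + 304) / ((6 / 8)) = -316 / 5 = -63.20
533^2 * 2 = 568178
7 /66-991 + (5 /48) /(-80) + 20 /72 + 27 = -24421921 /25344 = -963.62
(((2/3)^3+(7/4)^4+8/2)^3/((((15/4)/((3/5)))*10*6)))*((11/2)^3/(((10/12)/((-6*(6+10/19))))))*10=-34845944466723334087/65357217792000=-533161.38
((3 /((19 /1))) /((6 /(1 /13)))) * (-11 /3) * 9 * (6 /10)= -99 /2470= -0.04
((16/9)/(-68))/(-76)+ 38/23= 110489/66861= 1.65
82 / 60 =41 / 30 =1.37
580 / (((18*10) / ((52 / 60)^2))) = 4901 / 2025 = 2.42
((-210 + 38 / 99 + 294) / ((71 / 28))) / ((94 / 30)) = 1169560 / 110121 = 10.62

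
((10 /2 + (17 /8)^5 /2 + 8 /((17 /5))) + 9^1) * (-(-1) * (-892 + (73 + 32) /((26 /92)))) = -19787.03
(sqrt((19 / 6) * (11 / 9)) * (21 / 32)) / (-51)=-7 * sqrt(1254) / 9792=-0.03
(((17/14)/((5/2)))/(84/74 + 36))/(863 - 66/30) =629/41395872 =0.00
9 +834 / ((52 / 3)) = 1485 / 26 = 57.12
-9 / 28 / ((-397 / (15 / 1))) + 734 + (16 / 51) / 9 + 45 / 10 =3768247015 / 5102244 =738.55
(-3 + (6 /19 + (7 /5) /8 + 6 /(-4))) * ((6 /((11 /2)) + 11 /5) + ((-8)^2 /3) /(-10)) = -52907 /11400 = -4.64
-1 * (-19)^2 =-361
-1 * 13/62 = -13/62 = -0.21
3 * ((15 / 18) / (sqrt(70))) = sqrt(70) / 28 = 0.30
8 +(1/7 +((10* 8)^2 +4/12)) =134578/21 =6408.48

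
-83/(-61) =1.36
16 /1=16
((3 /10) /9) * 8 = 4 /15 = 0.27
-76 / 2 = -38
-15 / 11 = -1.36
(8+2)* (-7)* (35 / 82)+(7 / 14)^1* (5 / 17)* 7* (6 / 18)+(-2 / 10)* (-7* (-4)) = -734671 / 20910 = -35.13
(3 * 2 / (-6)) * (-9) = 9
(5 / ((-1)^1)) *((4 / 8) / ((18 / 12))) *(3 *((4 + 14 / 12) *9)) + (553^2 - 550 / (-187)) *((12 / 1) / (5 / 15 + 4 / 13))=4865881983 / 850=5724567.04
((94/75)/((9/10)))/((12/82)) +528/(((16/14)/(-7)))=-1305916/405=-3224.48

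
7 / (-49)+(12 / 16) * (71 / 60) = 417 / 560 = 0.74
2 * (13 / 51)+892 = 45518 / 51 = 892.51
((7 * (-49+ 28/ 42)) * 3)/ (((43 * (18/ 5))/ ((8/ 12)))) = -5075/ 1161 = -4.37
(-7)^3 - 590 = -933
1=1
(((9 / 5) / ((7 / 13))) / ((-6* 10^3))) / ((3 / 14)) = -13 / 5000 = -0.00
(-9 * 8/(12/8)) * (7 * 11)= -3696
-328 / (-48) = 41 / 6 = 6.83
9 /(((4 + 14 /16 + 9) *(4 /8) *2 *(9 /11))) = 88 /111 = 0.79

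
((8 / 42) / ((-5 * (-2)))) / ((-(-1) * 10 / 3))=1 / 175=0.01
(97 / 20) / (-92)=-97 / 1840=-0.05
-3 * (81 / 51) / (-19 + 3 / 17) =81 / 320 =0.25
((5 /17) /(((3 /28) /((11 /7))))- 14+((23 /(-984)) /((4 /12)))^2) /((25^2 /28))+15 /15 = 485473381 /857310000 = 0.57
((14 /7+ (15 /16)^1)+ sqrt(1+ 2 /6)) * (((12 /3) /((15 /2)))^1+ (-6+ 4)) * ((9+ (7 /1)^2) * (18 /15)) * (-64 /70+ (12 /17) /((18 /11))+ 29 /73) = 56965744 * sqrt(3) /9772875+ 167336873 /6515250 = 35.78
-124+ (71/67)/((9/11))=-122.70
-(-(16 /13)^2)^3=16777216 /4826809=3.48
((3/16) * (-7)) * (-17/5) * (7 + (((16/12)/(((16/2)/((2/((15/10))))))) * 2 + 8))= 16541/240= 68.92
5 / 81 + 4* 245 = 79385 / 81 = 980.06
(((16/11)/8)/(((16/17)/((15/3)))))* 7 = 595/88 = 6.76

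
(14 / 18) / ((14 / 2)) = 1 / 9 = 0.11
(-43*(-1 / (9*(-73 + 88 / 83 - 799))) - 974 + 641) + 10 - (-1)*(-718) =-677269841 / 650592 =-1041.01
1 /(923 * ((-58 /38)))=-19 /26767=-0.00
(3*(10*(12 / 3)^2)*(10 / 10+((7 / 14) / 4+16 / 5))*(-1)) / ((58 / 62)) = -64356 / 29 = -2219.17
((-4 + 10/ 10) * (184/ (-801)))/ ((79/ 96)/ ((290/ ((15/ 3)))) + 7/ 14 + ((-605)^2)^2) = 341504/ 66391232623574807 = 0.00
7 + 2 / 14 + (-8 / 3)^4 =32722 / 567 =57.71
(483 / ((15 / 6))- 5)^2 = 885481 / 25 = 35419.24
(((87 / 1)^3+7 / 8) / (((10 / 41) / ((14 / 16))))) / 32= 1511924897 / 20480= 73824.46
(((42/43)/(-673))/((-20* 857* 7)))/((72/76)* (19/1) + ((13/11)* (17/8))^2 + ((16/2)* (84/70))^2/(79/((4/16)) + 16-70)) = 7608480/15509979395149849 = 0.00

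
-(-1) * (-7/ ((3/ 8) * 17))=-56/ 51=-1.10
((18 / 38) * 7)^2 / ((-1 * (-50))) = 3969 / 18050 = 0.22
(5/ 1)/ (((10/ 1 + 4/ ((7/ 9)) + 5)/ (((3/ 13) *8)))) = 280/ 611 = 0.46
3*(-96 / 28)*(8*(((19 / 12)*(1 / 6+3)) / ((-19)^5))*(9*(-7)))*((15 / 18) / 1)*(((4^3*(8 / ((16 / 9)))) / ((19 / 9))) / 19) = -155520 / 2476099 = -0.06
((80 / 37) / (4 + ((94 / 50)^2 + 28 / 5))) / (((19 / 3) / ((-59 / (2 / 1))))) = -4425000 / 5770927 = -0.77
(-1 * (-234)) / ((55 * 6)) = 39 / 55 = 0.71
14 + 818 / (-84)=179 / 42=4.26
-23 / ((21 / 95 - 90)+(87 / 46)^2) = 4623460 / 17328309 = 0.27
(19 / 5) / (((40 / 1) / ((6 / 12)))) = 19 / 400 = 0.05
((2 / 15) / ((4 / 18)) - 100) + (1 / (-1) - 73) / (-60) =-98.17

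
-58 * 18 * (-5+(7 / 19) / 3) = 96744 / 19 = 5091.79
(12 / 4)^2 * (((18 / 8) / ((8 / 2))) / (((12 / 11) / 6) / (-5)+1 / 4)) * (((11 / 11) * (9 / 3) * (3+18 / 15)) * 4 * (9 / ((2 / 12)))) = 3031182 / 47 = 64493.23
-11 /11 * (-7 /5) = 7 /5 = 1.40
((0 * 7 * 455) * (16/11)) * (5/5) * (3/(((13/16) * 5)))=0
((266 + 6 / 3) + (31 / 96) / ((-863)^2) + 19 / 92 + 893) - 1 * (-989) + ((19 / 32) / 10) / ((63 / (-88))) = 371255915860253 / 172667244960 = 2150.12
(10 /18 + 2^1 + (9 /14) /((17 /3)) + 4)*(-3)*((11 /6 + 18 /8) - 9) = 842815 /8568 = 98.37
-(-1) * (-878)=-878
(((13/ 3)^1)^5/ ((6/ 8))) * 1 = 1485172/ 729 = 2037.27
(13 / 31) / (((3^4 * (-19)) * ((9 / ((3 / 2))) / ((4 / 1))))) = -26 / 143127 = -0.00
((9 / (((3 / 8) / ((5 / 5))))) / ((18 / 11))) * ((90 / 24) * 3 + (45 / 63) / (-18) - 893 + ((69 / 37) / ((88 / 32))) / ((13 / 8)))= -1175161985 / 90909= -12926.79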